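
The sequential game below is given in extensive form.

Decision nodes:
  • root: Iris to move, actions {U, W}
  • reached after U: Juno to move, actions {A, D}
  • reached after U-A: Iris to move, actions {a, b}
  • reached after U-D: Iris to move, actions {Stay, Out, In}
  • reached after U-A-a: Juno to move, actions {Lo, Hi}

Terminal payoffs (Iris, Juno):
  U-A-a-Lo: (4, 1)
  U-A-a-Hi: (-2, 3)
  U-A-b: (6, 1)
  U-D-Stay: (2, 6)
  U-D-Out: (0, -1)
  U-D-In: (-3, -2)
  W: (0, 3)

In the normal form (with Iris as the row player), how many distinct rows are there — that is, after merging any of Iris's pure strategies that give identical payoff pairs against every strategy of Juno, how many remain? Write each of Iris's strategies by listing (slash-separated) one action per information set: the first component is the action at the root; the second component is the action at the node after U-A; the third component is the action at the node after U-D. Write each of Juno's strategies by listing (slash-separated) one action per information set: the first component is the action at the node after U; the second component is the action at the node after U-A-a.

Iris has 12 pure strategies: U/a/Stay, U/a/Out, U/a/In, U/b/Stay, U/b/Out, U/b/In, W/a/Stay, W/a/Out, W/a/In, W/b/Stay, W/b/Out, W/b/In. Columns: A/Lo, A/Hi, D/Lo, D/Hi.
{U/a/Stay} → row (4,1) (-2,3) (2,6) (2,6)
{U/a/Out} → row (4,1) (-2,3) (0,-1) (0,-1)
{U/a/In} → row (4,1) (-2,3) (-3,-2) (-3,-2)
{U/b/Stay} → row (6,1) (6,1) (2,6) (2,6)
{U/b/Out} → row (6,1) (6,1) (0,-1) (0,-1)
{U/b/In} → row (6,1) (6,1) (-3,-2) (-3,-2)
{W/a/Stay, W/a/Out, W/a/In, W/b/Stay, W/b/Out, W/b/In} → row (0,3) (0,3) (0,3) (0,3)
That's 7 distinct rows out of 12 strategies.

7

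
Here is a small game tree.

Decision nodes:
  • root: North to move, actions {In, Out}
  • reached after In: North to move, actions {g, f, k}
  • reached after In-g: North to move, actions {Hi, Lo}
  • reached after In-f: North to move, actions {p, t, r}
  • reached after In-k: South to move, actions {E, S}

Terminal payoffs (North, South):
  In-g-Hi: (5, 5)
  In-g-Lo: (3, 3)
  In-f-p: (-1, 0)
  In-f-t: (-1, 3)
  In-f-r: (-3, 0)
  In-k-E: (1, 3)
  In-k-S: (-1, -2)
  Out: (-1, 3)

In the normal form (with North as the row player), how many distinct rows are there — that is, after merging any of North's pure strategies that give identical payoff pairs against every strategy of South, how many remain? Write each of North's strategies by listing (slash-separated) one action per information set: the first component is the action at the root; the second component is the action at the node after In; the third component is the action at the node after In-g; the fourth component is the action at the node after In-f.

6

North has 36 pure strategies: In/g/Hi/p, In/g/Hi/t, In/g/Hi/r, In/g/Lo/p, In/g/Lo/t, In/g/Lo/r, In/f/Hi/p, In/f/Hi/t, In/f/Hi/r, In/f/Lo/p, In/f/Lo/t, In/f/Lo/r, In/k/Hi/p, In/k/Hi/t, In/k/Hi/r, In/k/Lo/p, In/k/Lo/t, In/k/Lo/r, Out/g/Hi/p, Out/g/Hi/t, Out/g/Hi/r, Out/g/Lo/p, Out/g/Lo/t, Out/g/Lo/r, Out/f/Hi/p, Out/f/Hi/t, Out/f/Hi/r, Out/f/Lo/p, Out/f/Lo/t, Out/f/Lo/r, Out/k/Hi/p, Out/k/Hi/t, Out/k/Hi/r, Out/k/Lo/p, Out/k/Lo/t, Out/k/Lo/r. Columns: E, S.
{In/g/Hi/p, In/g/Hi/t, In/g/Hi/r} → row (5,5) (5,5)
{In/g/Lo/p, In/g/Lo/t, In/g/Lo/r} → row (3,3) (3,3)
{In/f/Hi/p, In/f/Lo/p} → row (-1,0) (-1,0)
{In/f/Hi/t, In/f/Lo/t, Out/g/Hi/p, Out/g/Hi/t, Out/g/Hi/r, Out/g/Lo/p, Out/g/Lo/t, Out/g/Lo/r, Out/f/Hi/p, Out/f/Hi/t, Out/f/Hi/r, Out/f/Lo/p, Out/f/Lo/t, Out/f/Lo/r, Out/k/Hi/p, Out/k/Hi/t, Out/k/Hi/r, Out/k/Lo/p, Out/k/Lo/t, Out/k/Lo/r} → row (-1,3) (-1,3)
{In/f/Hi/r, In/f/Lo/r} → row (-3,0) (-3,0)
{In/k/Hi/p, In/k/Hi/t, In/k/Hi/r, In/k/Lo/p, In/k/Lo/t, In/k/Lo/r} → row (1,3) (-1,-2)
That's 6 distinct rows out of 36 strategies.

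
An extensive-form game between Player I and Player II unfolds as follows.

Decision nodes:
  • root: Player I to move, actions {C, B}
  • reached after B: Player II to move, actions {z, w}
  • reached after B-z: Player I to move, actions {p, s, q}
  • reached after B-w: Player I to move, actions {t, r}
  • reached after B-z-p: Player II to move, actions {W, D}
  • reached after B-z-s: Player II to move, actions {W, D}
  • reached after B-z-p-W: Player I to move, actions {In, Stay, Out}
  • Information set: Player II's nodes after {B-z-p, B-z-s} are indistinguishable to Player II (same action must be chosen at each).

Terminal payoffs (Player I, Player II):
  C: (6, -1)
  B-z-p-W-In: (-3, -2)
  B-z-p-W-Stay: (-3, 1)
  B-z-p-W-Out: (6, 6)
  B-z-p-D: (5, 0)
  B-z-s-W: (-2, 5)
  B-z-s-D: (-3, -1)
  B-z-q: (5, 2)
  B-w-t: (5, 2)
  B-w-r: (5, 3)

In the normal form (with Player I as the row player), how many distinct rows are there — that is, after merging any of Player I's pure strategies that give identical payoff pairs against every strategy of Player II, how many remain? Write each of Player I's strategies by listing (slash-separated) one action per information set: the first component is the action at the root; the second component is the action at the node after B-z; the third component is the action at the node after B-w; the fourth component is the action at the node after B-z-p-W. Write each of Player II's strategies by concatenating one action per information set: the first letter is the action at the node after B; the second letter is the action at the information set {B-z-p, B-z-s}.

11

Player I has 36 pure strategies: C/p/t/In, C/p/t/Stay, C/p/t/Out, C/p/r/In, C/p/r/Stay, C/p/r/Out, C/s/t/In, C/s/t/Stay, C/s/t/Out, C/s/r/In, C/s/r/Stay, C/s/r/Out, C/q/t/In, C/q/t/Stay, C/q/t/Out, C/q/r/In, C/q/r/Stay, C/q/r/Out, B/p/t/In, B/p/t/Stay, B/p/t/Out, B/p/r/In, B/p/r/Stay, B/p/r/Out, B/s/t/In, B/s/t/Stay, B/s/t/Out, B/s/r/In, B/s/r/Stay, B/s/r/Out, B/q/t/In, B/q/t/Stay, B/q/t/Out, B/q/r/In, B/q/r/Stay, B/q/r/Out. Columns: zW, zD, wW, wD.
{C/p/t/In, C/p/t/Stay, C/p/t/Out, C/p/r/In, C/p/r/Stay, C/p/r/Out, C/s/t/In, C/s/t/Stay, C/s/t/Out, C/s/r/In, C/s/r/Stay, C/s/r/Out, C/q/t/In, C/q/t/Stay, C/q/t/Out, C/q/r/In, C/q/r/Stay, C/q/r/Out} → row (6,-1) (6,-1) (6,-1) (6,-1)
{B/p/t/In} → row (-3,-2) (5,0) (5,2) (5,2)
{B/p/t/Stay} → row (-3,1) (5,0) (5,2) (5,2)
{B/p/t/Out} → row (6,6) (5,0) (5,2) (5,2)
{B/p/r/In} → row (-3,-2) (5,0) (5,3) (5,3)
{B/p/r/Stay} → row (-3,1) (5,0) (5,3) (5,3)
{B/p/r/Out} → row (6,6) (5,0) (5,3) (5,3)
{B/s/t/In, B/s/t/Stay, B/s/t/Out} → row (-2,5) (-3,-1) (5,2) (5,2)
{B/s/r/In, B/s/r/Stay, B/s/r/Out} → row (-2,5) (-3,-1) (5,3) (5,3)
{B/q/t/In, B/q/t/Stay, B/q/t/Out} → row (5,2) (5,2) (5,2) (5,2)
{B/q/r/In, B/q/r/Stay, B/q/r/Out} → row (5,2) (5,2) (5,3) (5,3)
That's 11 distinct rows out of 36 strategies.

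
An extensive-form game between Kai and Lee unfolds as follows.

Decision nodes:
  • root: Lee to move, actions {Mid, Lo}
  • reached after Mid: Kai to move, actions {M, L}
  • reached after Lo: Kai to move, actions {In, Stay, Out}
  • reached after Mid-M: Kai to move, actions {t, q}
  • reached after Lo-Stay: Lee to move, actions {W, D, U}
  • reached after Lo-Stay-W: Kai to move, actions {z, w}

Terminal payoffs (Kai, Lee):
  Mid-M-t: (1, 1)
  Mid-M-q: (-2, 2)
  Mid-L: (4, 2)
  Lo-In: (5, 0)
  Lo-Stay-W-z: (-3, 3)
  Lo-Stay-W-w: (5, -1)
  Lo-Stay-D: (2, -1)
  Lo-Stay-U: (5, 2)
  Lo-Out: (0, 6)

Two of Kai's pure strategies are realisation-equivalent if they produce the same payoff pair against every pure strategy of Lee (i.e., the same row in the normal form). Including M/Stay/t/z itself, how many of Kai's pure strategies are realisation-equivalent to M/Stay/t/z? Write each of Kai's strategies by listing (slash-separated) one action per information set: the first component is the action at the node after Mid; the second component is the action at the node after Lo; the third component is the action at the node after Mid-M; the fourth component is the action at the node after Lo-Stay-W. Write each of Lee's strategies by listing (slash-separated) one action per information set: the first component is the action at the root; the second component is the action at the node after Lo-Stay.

1

Row for M/Stay/t/z (columns Mid/W, Mid/D, Mid/U, Lo/W, Lo/D, Lo/U): (1,1) (1,1) (1,1) (-3,3) (2,-1) (5,2).
Every one of Kai's information sets is on the play path for some reply by Lee when Kai follows M/Stay/t/z.
Changing the action at any of them therefore changes at least one column, so only M/Stay/t/z itself gives this row.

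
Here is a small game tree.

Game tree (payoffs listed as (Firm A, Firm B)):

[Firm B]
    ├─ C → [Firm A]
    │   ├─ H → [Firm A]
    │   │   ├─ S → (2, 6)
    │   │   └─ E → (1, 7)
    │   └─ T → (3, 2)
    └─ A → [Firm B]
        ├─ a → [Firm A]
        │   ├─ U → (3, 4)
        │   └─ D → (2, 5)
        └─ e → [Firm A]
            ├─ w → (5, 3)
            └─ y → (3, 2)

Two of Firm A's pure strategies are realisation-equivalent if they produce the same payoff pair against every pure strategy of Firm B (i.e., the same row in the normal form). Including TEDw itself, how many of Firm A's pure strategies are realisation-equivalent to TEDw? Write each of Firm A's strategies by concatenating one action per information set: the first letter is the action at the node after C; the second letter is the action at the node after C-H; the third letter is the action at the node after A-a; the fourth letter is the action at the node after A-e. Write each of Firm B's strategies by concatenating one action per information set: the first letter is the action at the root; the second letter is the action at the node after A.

2

Row for TEDw (columns Ca, Ce, Aa, Ae): (3,2) (3,2) (2,5) (5,3).
Under TEDw, Firm A's choice at the node after C-H can never be reached regardless of what Firm B does, so varying those choices leaves every outcome unchanged.
Holding the reachable choices fixed and varying the unreachable one freely already gives 2 equivalent strategies.
No other strategy reproduces this row, so those 2 are the full class: TSDw, TEDw.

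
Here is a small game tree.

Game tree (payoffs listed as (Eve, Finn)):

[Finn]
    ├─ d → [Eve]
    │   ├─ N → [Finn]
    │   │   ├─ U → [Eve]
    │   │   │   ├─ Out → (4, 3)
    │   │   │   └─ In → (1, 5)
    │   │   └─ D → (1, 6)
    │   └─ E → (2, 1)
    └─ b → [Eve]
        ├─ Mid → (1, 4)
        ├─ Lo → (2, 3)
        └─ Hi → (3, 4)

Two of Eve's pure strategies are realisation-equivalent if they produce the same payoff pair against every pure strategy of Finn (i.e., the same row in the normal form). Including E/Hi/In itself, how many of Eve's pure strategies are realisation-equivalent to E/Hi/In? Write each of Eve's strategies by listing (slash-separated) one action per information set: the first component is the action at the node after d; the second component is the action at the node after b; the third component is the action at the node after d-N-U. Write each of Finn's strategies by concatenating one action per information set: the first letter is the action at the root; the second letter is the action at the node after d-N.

2

Row for E/Hi/In (columns dU, dD, bU, bD): (2,1) (2,1) (3,4) (3,4).
Under E/Hi/In, Eve's choice at the node after d-N-U can never be reached regardless of what Finn does, so varying those choices leaves every outcome unchanged.
Holding the reachable choices fixed and varying the unreachable one freely already gives 2 equivalent strategies.
No other strategy reproduces this row, so those 2 are the full class: E/Hi/Out, E/Hi/In.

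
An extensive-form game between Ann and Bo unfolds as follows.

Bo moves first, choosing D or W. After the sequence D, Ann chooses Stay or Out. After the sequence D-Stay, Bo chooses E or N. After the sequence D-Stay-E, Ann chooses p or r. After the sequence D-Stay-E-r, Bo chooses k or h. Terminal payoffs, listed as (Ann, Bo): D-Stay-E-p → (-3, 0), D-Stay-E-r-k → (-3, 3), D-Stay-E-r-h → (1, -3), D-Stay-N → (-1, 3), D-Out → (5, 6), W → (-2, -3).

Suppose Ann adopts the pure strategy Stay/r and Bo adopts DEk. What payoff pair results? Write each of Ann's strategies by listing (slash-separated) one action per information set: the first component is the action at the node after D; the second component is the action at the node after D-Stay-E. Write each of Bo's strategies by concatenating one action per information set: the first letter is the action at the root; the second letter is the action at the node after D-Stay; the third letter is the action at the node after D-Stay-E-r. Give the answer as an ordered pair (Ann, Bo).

Trace the play path from the root:
  Bo plays D
  Ann plays Stay at [D]
  Bo plays E at [D-Stay]
  Ann plays r at [D-Stay-E]
  Bo plays k at [D-Stay-E-r]
→ terminal payoff (-3, 3).

(-3, 3)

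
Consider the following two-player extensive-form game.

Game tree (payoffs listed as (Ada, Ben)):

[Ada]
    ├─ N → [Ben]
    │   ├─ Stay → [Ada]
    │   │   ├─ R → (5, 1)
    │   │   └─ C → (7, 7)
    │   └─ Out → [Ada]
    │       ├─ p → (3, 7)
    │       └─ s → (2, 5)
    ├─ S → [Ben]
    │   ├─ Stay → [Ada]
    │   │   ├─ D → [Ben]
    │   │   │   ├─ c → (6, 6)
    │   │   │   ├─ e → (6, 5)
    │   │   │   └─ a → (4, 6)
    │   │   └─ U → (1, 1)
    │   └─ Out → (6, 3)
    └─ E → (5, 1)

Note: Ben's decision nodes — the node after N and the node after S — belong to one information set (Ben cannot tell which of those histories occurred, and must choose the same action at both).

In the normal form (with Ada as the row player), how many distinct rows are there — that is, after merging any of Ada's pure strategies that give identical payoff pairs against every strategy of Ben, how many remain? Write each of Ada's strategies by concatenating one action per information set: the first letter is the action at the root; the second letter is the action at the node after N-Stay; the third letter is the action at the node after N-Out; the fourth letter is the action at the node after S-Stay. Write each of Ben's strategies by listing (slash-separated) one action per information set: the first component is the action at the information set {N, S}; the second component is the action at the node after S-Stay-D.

7

Ada has 24 pure strategies: NRpD, NRpU, NRsD, NRsU, NCpD, NCpU, NCsD, NCsU, SRpD, SRpU, SRsD, SRsU, SCpD, SCpU, SCsD, SCsU, ERpD, ERpU, ERsD, ERsU, ECpD, ECpU, ECsD, ECsU. Columns: Stay/c, Stay/e, Stay/a, Out/c, Out/e, Out/a.
{NRpD, NRpU} → row (5,1) (5,1) (5,1) (3,7) (3,7) (3,7)
{NRsD, NRsU} → row (5,1) (5,1) (5,1) (2,5) (2,5) (2,5)
{NCpD, NCpU} → row (7,7) (7,7) (7,7) (3,7) (3,7) (3,7)
{NCsD, NCsU} → row (7,7) (7,7) (7,7) (2,5) (2,5) (2,5)
{SRpD, SRsD, SCpD, SCsD} → row (6,6) (6,5) (4,6) (6,3) (6,3) (6,3)
{SRpU, SRsU, SCpU, SCsU} → row (1,1) (1,1) (1,1) (6,3) (6,3) (6,3)
{ERpD, ERpU, ERsD, ERsU, ECpD, ECpU, ECsD, ECsU} → row (5,1) (5,1) (5,1) (5,1) (5,1) (5,1)
That's 7 distinct rows out of 24 strategies.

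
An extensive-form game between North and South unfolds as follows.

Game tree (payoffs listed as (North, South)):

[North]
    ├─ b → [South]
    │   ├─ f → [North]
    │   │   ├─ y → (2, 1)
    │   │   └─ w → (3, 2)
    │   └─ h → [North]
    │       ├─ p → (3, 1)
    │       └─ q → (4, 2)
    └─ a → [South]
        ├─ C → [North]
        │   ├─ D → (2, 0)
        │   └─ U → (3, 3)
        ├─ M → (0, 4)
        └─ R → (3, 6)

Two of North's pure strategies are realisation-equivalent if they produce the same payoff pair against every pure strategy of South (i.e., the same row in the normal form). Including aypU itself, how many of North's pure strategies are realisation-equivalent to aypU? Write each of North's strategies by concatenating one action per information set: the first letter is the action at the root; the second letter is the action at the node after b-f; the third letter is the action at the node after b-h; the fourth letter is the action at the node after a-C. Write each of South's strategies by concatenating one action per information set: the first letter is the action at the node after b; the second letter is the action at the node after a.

Row for aypU (columns fC, fM, fR, hC, hM, hR): (3,3) (0,4) (3,6) (3,3) (0,4) (3,6).
Under aypU, North's choice at the node after b-f and at the node after b-h can never be reached regardless of what South does, so varying those choices leaves every outcome unchanged.
Holding the reachable choices fixed and varying the unreachable ones freely already gives 2 × 2 = 4 equivalent strategies.
No other strategy reproduces this row, so those 4 are the full class: aypU, ayqU, awpU, awqU.

4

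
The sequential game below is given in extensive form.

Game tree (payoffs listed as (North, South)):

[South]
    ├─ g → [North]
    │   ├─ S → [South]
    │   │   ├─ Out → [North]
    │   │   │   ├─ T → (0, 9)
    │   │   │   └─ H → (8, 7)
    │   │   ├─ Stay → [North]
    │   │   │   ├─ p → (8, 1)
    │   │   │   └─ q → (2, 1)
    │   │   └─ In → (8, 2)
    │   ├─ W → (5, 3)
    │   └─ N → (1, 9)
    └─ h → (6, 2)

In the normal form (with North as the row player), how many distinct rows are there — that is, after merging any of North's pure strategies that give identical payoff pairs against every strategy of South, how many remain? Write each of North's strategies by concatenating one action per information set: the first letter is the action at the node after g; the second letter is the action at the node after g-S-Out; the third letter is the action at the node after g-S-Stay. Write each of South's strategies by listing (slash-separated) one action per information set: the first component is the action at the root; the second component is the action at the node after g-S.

6

North has 12 pure strategies: STp, STq, SHp, SHq, WTp, WTq, WHp, WHq, NTp, NTq, NHp, NHq. Columns: g/Out, g/Stay, g/In, h/Out, h/Stay, h/In.
{STp} → row (0,9) (8,1) (8,2) (6,2) (6,2) (6,2)
{STq} → row (0,9) (2,1) (8,2) (6,2) (6,2) (6,2)
{SHp} → row (8,7) (8,1) (8,2) (6,2) (6,2) (6,2)
{SHq} → row (8,7) (2,1) (8,2) (6,2) (6,2) (6,2)
{WTp, WTq, WHp, WHq} → row (5,3) (5,3) (5,3) (6,2) (6,2) (6,2)
{NTp, NTq, NHp, NHq} → row (1,9) (1,9) (1,9) (6,2) (6,2) (6,2)
That's 6 distinct rows out of 12 strategies.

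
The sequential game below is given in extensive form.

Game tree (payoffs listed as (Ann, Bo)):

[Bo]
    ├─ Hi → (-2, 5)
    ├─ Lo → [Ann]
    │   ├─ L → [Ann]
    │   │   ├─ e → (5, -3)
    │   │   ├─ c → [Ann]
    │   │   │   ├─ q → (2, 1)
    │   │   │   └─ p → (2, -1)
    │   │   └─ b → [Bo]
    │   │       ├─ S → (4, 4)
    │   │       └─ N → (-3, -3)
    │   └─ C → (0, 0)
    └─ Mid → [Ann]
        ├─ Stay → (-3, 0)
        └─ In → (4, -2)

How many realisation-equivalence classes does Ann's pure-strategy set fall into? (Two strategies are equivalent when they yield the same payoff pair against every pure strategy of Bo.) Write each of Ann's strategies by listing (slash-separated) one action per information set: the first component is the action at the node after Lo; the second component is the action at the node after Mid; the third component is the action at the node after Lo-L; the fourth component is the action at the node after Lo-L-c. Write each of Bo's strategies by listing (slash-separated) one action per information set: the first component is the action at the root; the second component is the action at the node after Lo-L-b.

Ann has 24 pure strategies: L/Stay/e/q, L/Stay/e/p, L/Stay/c/q, L/Stay/c/p, L/Stay/b/q, L/Stay/b/p, L/In/e/q, L/In/e/p, L/In/c/q, L/In/c/p, L/In/b/q, L/In/b/p, C/Stay/e/q, C/Stay/e/p, C/Stay/c/q, C/Stay/c/p, C/Stay/b/q, C/Stay/b/p, C/In/e/q, C/In/e/p, C/In/c/q, C/In/c/p, C/In/b/q, C/In/b/p. Columns: Hi/S, Hi/N, Lo/S, Lo/N, Mid/S, Mid/N.
{L/Stay/e/q, L/Stay/e/p} → row (-2,5) (-2,5) (5,-3) (5,-3) (-3,0) (-3,0)
{L/Stay/c/q} → row (-2,5) (-2,5) (2,1) (2,1) (-3,0) (-3,0)
{L/Stay/c/p} → row (-2,5) (-2,5) (2,-1) (2,-1) (-3,0) (-3,0)
{L/Stay/b/q, L/Stay/b/p} → row (-2,5) (-2,5) (4,4) (-3,-3) (-3,0) (-3,0)
{L/In/e/q, L/In/e/p} → row (-2,5) (-2,5) (5,-3) (5,-3) (4,-2) (4,-2)
{L/In/c/q} → row (-2,5) (-2,5) (2,1) (2,1) (4,-2) (4,-2)
{L/In/c/p} → row (-2,5) (-2,5) (2,-1) (2,-1) (4,-2) (4,-2)
{L/In/b/q, L/In/b/p} → row (-2,5) (-2,5) (4,4) (-3,-3) (4,-2) (4,-2)
{C/Stay/e/q, C/Stay/e/p, C/Stay/c/q, C/Stay/c/p, C/Stay/b/q, C/Stay/b/p} → row (-2,5) (-2,5) (0,0) (0,0) (-3,0) (-3,0)
{C/In/e/q, C/In/e/p, C/In/c/q, C/In/c/p, C/In/b/q, C/In/b/p} → row (-2,5) (-2,5) (0,0) (0,0) (4,-2) (4,-2)
That's 10 distinct rows out of 24 strategies.

10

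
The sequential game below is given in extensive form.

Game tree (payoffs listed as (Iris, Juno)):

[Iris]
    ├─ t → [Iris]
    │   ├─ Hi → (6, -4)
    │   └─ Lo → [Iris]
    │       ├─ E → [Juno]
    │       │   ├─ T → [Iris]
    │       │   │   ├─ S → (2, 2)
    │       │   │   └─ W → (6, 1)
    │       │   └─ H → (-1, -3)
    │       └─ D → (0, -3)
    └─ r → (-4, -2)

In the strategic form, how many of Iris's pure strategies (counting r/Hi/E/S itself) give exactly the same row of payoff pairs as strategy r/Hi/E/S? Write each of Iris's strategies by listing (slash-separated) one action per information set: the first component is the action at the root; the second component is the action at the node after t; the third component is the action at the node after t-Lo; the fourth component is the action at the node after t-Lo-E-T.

Row for r/Hi/E/S (columns T, H): (-4,-2) (-4,-2).
Under r/Hi/E/S, Iris's choice at the node after t and at the node after t-Lo and at the node after t-Lo-E-T can never be reached regardless of what Juno does, so varying those choices leaves every outcome unchanged.
Holding the reachable choices fixed and varying the unreachable ones freely already gives 2 × 2 × 2 = 8 equivalent strategies.
No other strategy reproduces this row, so those 8 are the full class: r/Hi/E/S, r/Hi/E/W, r/Hi/D/S, r/Hi/D/W, r/Lo/E/S, r/Lo/E/W, r/Lo/D/S, r/Lo/D/W.

8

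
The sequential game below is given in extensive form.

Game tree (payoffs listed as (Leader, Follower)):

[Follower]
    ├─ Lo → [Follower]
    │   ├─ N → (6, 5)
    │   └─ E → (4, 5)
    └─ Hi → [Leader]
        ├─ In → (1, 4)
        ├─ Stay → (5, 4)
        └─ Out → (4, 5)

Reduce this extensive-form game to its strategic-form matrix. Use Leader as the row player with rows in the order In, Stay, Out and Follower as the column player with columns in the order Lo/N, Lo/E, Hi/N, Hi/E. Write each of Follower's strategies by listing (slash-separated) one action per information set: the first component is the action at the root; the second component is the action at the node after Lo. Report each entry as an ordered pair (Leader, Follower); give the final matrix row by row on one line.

Row In: Lo/N→(6,5), Lo/E→(4,5), Hi/N→(1,4), Hi/E→(1,4)
Row Stay: Lo/N→(6,5), Lo/E→(4,5), Hi/N→(5,4), Hi/E→(5,4)
Row Out: Lo/N→(6,5), Lo/E→(4,5), Hi/N→(4,5), Hi/E→(4,5)

In: (6,5) (4,5) (1,4) (1,4) | Stay: (6,5) (4,5) (5,4) (5,4) | Out: (6,5) (4,5) (4,5) (4,5)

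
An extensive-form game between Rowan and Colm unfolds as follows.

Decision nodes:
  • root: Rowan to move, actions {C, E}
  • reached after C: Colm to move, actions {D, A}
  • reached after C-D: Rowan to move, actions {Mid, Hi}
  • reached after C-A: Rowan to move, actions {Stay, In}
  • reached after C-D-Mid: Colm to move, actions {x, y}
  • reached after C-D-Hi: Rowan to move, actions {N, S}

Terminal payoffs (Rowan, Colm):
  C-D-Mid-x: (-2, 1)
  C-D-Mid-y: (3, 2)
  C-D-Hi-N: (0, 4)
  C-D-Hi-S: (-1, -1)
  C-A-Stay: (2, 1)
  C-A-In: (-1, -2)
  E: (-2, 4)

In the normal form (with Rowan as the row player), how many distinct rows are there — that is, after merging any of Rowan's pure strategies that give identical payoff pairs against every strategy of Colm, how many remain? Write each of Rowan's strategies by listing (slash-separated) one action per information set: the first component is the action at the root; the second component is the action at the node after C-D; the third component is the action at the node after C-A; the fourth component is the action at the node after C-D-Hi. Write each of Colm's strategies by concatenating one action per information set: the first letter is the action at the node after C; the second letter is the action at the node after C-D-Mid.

7

Rowan has 16 pure strategies: C/Mid/Stay/N, C/Mid/Stay/S, C/Mid/In/N, C/Mid/In/S, C/Hi/Stay/N, C/Hi/Stay/S, C/Hi/In/N, C/Hi/In/S, E/Mid/Stay/N, E/Mid/Stay/S, E/Mid/In/N, E/Mid/In/S, E/Hi/Stay/N, E/Hi/Stay/S, E/Hi/In/N, E/Hi/In/S. Columns: Dx, Dy, Ax, Ay.
{C/Mid/Stay/N, C/Mid/Stay/S} → row (-2,1) (3,2) (2,1) (2,1)
{C/Mid/In/N, C/Mid/In/S} → row (-2,1) (3,2) (-1,-2) (-1,-2)
{C/Hi/Stay/N} → row (0,4) (0,4) (2,1) (2,1)
{C/Hi/Stay/S} → row (-1,-1) (-1,-1) (2,1) (2,1)
{C/Hi/In/N} → row (0,4) (0,4) (-1,-2) (-1,-2)
{C/Hi/In/S} → row (-1,-1) (-1,-1) (-1,-2) (-1,-2)
{E/Mid/Stay/N, E/Mid/Stay/S, E/Mid/In/N, E/Mid/In/S, E/Hi/Stay/N, E/Hi/Stay/S, E/Hi/In/N, E/Hi/In/S} → row (-2,4) (-2,4) (-2,4) (-2,4)
That's 7 distinct rows out of 16 strategies.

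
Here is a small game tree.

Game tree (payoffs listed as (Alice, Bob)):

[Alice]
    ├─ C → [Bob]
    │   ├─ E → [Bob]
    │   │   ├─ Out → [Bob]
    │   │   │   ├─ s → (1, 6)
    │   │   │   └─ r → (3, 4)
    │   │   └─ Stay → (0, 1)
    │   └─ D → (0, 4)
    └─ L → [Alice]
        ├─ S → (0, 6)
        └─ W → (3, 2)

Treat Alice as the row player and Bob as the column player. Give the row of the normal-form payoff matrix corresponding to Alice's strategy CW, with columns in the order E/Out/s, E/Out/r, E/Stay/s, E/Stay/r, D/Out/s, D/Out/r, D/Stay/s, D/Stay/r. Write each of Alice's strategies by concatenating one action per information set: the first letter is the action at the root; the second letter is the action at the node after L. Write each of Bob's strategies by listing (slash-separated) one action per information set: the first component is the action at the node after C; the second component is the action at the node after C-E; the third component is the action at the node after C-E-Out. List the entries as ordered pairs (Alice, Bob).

vs E/Out/s: Alice plays C → Bob plays E at [C] → Bob plays Out at [C-E] → Bob plays s at [C-E-Out] → (1, 6)
vs E/Out/r: Alice plays C → Bob plays E at [C] → Bob plays Out at [C-E] → Bob plays r at [C-E-Out] → (3, 4)
vs E/Stay/s: Alice plays C → Bob plays E at [C] → Bob plays Stay at [C-E] → (0, 1)
vs E/Stay/r: Alice plays C → Bob plays E at [C] → Bob plays Stay at [C-E] → (0, 1)
vs D/Out/s: Alice plays C → Bob plays D at [C] → (0, 4)
vs D/Out/r: Alice plays C → Bob plays D at [C] → (0, 4)
vs D/Stay/s: Alice plays C → Bob plays D at [C] → (0, 4)
vs D/Stay/r: Alice plays C → Bob plays D at [C] → (0, 4)

(1,6) (3,4) (0,1) (0,1) (0,4) (0,4) (0,4) (0,4)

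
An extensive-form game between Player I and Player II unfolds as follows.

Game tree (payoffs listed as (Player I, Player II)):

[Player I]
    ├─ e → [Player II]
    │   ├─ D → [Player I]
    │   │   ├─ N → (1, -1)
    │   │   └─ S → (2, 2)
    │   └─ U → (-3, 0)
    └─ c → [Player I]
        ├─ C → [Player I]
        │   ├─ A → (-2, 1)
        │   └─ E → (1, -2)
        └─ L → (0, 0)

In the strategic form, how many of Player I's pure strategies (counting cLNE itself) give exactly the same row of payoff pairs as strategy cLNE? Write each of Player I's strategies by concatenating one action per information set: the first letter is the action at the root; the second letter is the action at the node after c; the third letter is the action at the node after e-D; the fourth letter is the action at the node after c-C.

4

Row for cLNE (columns D, U): (0,0) (0,0).
Under cLNE, Player I's choice at the node after e-D and at the node after c-C can never be reached regardless of what Player II does, so varying those choices leaves every outcome unchanged.
Holding the reachable choices fixed and varying the unreachable ones freely already gives 2 × 2 = 4 equivalent strategies.
No other strategy reproduces this row, so those 4 are the full class: cLNA, cLNE, cLSA, cLSE.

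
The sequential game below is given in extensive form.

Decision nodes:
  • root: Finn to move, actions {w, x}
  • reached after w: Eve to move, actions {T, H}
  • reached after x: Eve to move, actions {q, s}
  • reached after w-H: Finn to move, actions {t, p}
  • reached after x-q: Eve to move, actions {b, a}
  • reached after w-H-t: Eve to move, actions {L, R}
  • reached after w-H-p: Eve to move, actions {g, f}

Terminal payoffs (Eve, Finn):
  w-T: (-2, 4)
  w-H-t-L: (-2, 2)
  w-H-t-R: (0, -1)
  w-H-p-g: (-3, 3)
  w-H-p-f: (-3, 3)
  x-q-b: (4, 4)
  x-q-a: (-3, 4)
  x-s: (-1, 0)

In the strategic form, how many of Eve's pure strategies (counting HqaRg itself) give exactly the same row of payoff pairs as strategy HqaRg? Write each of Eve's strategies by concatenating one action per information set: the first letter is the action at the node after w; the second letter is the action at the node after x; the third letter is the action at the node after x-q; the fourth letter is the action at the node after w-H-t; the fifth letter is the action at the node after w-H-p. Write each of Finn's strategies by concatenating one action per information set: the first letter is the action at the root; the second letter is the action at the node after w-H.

Row for HqaRg (columns wt, wp, xt, xp): (0,-1) (-3,3) (-3,4) (-3,4).
Every one of Eve's information sets is on the play path for some reply by Finn when Eve follows HqaRg.
Even so, HqaRf happens to produce the same payoff in every column — so 2 strategies share this row.

2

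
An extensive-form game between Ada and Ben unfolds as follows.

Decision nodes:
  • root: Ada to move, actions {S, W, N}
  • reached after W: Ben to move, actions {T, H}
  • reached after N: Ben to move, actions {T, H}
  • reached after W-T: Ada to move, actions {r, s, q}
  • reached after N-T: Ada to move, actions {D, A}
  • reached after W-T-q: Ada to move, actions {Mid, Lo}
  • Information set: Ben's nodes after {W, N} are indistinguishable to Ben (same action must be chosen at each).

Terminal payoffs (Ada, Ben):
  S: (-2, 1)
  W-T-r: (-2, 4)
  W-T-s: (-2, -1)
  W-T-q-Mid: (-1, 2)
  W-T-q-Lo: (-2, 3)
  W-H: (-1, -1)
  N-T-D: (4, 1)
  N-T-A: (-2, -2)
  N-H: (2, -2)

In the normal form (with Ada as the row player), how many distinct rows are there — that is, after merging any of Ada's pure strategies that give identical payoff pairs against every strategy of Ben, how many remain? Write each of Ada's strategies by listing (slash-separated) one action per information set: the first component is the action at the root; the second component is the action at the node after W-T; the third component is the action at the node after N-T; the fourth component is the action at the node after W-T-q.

7

Ada has 36 pure strategies: S/r/D/Mid, S/r/D/Lo, S/r/A/Mid, S/r/A/Lo, S/s/D/Mid, S/s/D/Lo, S/s/A/Mid, S/s/A/Lo, S/q/D/Mid, S/q/D/Lo, S/q/A/Mid, S/q/A/Lo, W/r/D/Mid, W/r/D/Lo, W/r/A/Mid, W/r/A/Lo, W/s/D/Mid, W/s/D/Lo, W/s/A/Mid, W/s/A/Lo, W/q/D/Mid, W/q/D/Lo, W/q/A/Mid, W/q/A/Lo, N/r/D/Mid, N/r/D/Lo, N/r/A/Mid, N/r/A/Lo, N/s/D/Mid, N/s/D/Lo, N/s/A/Mid, N/s/A/Lo, N/q/D/Mid, N/q/D/Lo, N/q/A/Mid, N/q/A/Lo. Columns: T, H.
{S/r/D/Mid, S/r/D/Lo, S/r/A/Mid, S/r/A/Lo, S/s/D/Mid, S/s/D/Lo, S/s/A/Mid, S/s/A/Lo, S/q/D/Mid, S/q/D/Lo, S/q/A/Mid, S/q/A/Lo} → row (-2,1) (-2,1)
{W/r/D/Mid, W/r/D/Lo, W/r/A/Mid, W/r/A/Lo} → row (-2,4) (-1,-1)
{W/s/D/Mid, W/s/D/Lo, W/s/A/Mid, W/s/A/Lo} → row (-2,-1) (-1,-1)
{W/q/D/Mid, W/q/A/Mid} → row (-1,2) (-1,-1)
{W/q/D/Lo, W/q/A/Lo} → row (-2,3) (-1,-1)
{N/r/D/Mid, N/r/D/Lo, N/s/D/Mid, N/s/D/Lo, N/q/D/Mid, N/q/D/Lo} → row (4,1) (2,-2)
{N/r/A/Mid, N/r/A/Lo, N/s/A/Mid, N/s/A/Lo, N/q/A/Mid, N/q/A/Lo} → row (-2,-2) (2,-2)
That's 7 distinct rows out of 36 strategies.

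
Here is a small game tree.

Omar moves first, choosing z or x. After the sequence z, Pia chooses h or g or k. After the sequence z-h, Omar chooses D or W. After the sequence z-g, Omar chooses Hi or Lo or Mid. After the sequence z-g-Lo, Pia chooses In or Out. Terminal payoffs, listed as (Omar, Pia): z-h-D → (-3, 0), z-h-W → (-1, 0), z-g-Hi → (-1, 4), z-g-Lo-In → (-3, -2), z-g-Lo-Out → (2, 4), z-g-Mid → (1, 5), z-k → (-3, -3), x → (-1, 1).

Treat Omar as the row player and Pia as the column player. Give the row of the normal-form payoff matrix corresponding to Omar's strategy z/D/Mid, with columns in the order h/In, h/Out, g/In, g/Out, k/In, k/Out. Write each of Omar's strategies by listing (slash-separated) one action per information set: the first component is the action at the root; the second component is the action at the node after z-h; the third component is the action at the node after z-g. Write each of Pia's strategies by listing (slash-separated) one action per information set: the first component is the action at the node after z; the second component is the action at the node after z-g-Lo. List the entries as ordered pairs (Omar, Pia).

(-3,0) (-3,0) (1,5) (1,5) (-3,-3) (-3,-3)

vs h/In: Omar plays z → Pia plays h at [z] → Omar plays D at [z-h] → (-3, 0)
vs h/Out: Omar plays z → Pia plays h at [z] → Omar plays D at [z-h] → (-3, 0)
vs g/In: Omar plays z → Pia plays g at [z] → Omar plays Mid at [z-g] → (1, 5)
vs g/Out: Omar plays z → Pia plays g at [z] → Omar plays Mid at [z-g] → (1, 5)
vs k/In: Omar plays z → Pia plays k at [z] → (-3, -3)
vs k/Out: Omar plays z → Pia plays k at [z] → (-3, -3)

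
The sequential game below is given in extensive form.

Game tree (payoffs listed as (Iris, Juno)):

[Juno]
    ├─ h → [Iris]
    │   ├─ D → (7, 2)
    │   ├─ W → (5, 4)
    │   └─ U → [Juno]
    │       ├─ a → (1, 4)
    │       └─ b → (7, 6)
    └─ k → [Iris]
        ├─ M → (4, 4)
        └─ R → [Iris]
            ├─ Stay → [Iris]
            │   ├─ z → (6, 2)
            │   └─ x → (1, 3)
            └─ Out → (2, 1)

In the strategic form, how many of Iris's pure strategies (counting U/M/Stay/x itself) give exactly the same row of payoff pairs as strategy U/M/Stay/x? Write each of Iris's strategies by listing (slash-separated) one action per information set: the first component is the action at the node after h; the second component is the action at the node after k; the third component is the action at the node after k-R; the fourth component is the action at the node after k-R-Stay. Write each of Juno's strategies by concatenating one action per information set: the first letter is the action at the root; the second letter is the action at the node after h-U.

4

Row for U/M/Stay/x (columns ha, hb, ka, kb): (1,4) (7,6) (4,4) (4,4).
Under U/M/Stay/x, Iris's choice at the node after k-R and at the node after k-R-Stay can never be reached regardless of what Juno does, so varying those choices leaves every outcome unchanged.
Holding the reachable choices fixed and varying the unreachable ones freely already gives 2 × 2 = 4 equivalent strategies.
No other strategy reproduces this row, so those 4 are the full class: U/M/Stay/z, U/M/Stay/x, U/M/Out/z, U/M/Out/x.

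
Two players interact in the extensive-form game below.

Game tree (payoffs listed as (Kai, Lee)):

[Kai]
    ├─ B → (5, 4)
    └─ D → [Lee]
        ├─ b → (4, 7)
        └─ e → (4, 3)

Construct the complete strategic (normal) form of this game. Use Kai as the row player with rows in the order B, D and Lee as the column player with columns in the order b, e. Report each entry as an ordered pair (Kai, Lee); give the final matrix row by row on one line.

            b        e
   B    (5,4)    (5,4)
   D    (4,7)    (4,3)

B: (5,4) (5,4) | D: (4,7) (4,3)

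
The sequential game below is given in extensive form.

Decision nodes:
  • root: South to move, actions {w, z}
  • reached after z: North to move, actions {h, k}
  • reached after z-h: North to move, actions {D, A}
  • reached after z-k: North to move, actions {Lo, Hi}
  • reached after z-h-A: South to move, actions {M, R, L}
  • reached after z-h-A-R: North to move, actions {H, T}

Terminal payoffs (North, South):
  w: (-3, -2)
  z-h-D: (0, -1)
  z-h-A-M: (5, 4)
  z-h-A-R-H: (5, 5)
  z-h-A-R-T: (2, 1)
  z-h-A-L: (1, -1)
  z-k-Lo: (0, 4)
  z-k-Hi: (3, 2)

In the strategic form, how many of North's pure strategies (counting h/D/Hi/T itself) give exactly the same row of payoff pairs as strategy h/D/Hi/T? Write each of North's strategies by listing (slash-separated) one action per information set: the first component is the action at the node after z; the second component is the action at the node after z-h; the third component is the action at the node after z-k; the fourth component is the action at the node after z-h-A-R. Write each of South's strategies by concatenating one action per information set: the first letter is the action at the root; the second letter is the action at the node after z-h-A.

4

Row for h/D/Hi/T (columns wM, wR, wL, zM, zR, zL): (-3,-2) (-3,-2) (-3,-2) (0,-1) (0,-1) (0,-1).
Under h/D/Hi/T, North's choice at the node after z-k and at the node after z-h-A-R can never be reached regardless of what South does, so varying those choices leaves every outcome unchanged.
Holding the reachable choices fixed and varying the unreachable ones freely already gives 2 × 2 = 4 equivalent strategies.
No other strategy reproduces this row, so those 4 are the full class: h/D/Lo/H, h/D/Lo/T, h/D/Hi/H, h/D/Hi/T.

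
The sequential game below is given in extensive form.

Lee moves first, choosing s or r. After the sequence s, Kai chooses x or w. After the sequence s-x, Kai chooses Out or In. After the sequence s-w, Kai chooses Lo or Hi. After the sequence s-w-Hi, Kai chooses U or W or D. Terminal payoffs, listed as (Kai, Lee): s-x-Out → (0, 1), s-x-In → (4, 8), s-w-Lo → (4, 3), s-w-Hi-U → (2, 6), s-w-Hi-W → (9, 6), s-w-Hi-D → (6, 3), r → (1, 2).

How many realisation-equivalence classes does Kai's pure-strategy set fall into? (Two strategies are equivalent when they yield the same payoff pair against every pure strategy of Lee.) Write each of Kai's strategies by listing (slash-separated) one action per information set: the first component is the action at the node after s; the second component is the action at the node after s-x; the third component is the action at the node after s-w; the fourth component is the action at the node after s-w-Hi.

Kai has 24 pure strategies: x/Out/Lo/U, x/Out/Lo/W, x/Out/Lo/D, x/Out/Hi/U, x/Out/Hi/W, x/Out/Hi/D, x/In/Lo/U, x/In/Lo/W, x/In/Lo/D, x/In/Hi/U, x/In/Hi/W, x/In/Hi/D, w/Out/Lo/U, w/Out/Lo/W, w/Out/Lo/D, w/Out/Hi/U, w/Out/Hi/W, w/Out/Hi/D, w/In/Lo/U, w/In/Lo/W, w/In/Lo/D, w/In/Hi/U, w/In/Hi/W, w/In/Hi/D. Columns: s, r.
{x/Out/Lo/U, x/Out/Lo/W, x/Out/Lo/D, x/Out/Hi/U, x/Out/Hi/W, x/Out/Hi/D} → row (0,1) (1,2)
{x/In/Lo/U, x/In/Lo/W, x/In/Lo/D, x/In/Hi/U, x/In/Hi/W, x/In/Hi/D} → row (4,8) (1,2)
{w/Out/Lo/U, w/Out/Lo/W, w/Out/Lo/D, w/In/Lo/U, w/In/Lo/W, w/In/Lo/D} → row (4,3) (1,2)
{w/Out/Hi/U, w/In/Hi/U} → row (2,6) (1,2)
{w/Out/Hi/W, w/In/Hi/W} → row (9,6) (1,2)
{w/Out/Hi/D, w/In/Hi/D} → row (6,3) (1,2)
That's 6 distinct rows out of 24 strategies.

6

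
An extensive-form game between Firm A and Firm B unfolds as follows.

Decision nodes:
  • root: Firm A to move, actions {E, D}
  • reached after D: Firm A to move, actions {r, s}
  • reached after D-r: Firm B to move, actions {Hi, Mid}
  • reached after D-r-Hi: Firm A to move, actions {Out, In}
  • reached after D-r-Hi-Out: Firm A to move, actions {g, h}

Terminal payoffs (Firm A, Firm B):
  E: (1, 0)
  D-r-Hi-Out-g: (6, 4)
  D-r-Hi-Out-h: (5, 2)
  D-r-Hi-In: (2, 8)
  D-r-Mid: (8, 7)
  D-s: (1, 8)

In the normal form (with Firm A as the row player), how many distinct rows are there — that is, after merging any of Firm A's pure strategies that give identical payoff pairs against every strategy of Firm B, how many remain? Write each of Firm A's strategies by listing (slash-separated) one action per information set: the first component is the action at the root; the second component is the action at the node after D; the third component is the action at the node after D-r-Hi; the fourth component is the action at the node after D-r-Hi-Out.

Firm A has 16 pure strategies: E/r/Out/g, E/r/Out/h, E/r/In/g, E/r/In/h, E/s/Out/g, E/s/Out/h, E/s/In/g, E/s/In/h, D/r/Out/g, D/r/Out/h, D/r/In/g, D/r/In/h, D/s/Out/g, D/s/Out/h, D/s/In/g, D/s/In/h. Columns: Hi, Mid.
{E/r/Out/g, E/r/Out/h, E/r/In/g, E/r/In/h, E/s/Out/g, E/s/Out/h, E/s/In/g, E/s/In/h} → row (1,0) (1,0)
{D/r/Out/g} → row (6,4) (8,7)
{D/r/Out/h} → row (5,2) (8,7)
{D/r/In/g, D/r/In/h} → row (2,8) (8,7)
{D/s/Out/g, D/s/Out/h, D/s/In/g, D/s/In/h} → row (1,8) (1,8)
That's 5 distinct rows out of 16 strategies.

5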